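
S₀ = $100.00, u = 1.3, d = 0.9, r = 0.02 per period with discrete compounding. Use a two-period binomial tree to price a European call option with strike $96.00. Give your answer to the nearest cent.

$14.79

Risk-neutral probability p = (1 + 0.02 − 0.9)/(1.3 − 0.9) = 0.1200/0.4000 = 0.3000
Terminal stock prices: S_uu = 169, S_ud = 117, S_dd = 81
Terminal payoffs (S − K): max(73, 0) = 73, max(21, 0) = 21, max(-15, 0) = 0
Node u (S = 130): V_u = 1/1.02·[0.3000·73.0000 + 0.7000·21.0000] = 35.8824
Node d (S = 90): V_d = 1/1.02·[0.3000·21.0000 + 0.7000·0.0000] = 6.1765
Node 0 (S = 100): V_0 = 1/1.02·[0.3000·35.8824 + 0.7000·6.1765] = 14.7924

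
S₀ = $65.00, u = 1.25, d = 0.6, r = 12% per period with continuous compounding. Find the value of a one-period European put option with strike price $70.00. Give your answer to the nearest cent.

$5.18

Risk-neutral probability p = (e^0.12 − 0.6)/(1.25 − 0.6) = 0.5275/0.6500 = 0.8115
Terminal stock prices: S_u = 81.25, S_d = 39
Terminal payoffs (K − S): max(-11.25, 0) = 0, max(31, 0) = 31
Node 0 (S = 65): V_0 = e^(−0.12)·[0.8115·0.0000 + 0.1885·31.0000] = 5.1818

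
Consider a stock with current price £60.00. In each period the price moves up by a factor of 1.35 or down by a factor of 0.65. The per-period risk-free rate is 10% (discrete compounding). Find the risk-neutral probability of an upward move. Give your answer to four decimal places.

Risk-neutral probability p = (1 + 0.1 − 0.65)/(1.35 − 0.65) = 0.4500/0.7000 = 0.6429

p = 0.6429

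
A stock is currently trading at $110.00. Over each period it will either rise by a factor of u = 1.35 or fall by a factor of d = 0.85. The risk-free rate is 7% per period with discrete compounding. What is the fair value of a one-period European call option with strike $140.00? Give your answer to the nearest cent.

$3.50

Risk-neutral probability p = (1 + 0.07 − 0.85)/(1.35 − 0.85) = 0.2200/0.5000 = 0.4400
Terminal stock prices: S_u = 148.5, S_d = 93.5
Terminal payoffs (S − K): max(8.5, 0) = 8.5, max(-46.5, 0) = 0
Node 0 (S = 110): V_0 = 1/1.07·[0.4400·8.5000 + 0.5600·0.0000] = 3.4953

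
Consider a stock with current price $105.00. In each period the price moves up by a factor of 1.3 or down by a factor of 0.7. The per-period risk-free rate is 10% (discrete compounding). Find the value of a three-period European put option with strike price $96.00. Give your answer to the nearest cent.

Risk-neutral probability p = (1 + 0.1 − 0.7)/(1.3 − 0.7) = 0.4000/0.6000 = 0.6667
Terminal stock prices: S_uuu = 230.7, S_uud = 124.2, S_udd = 66.88, S_ddd = 36.01
Terminal payoffs (K − S): max(-134.7, 0) = 0, max(-28.22, 0) = 0, max(29.12, 0) = 29.12, max(59.99, 0) = 59.99
Node uu (S = 177.5): V_uu = 1/1.1·[0.6667·0.0000 + 0.3333·0.0000] = 0.0000
Node ud (S = 95.55): V_ud = 1/1.1·[0.6667·0.0000 + 0.3333·29.1150] = 8.8227
Node dd (S = 51.45): V_dd = 1/1.1·[0.6667·29.1150 + 0.3333·59.9850] = 35.8227
Node u (S = 136.5): V_u = 1/1.1·[0.6667·0.0000 + 0.3333·8.8227] = 2.6736
Node d (S = 73.5): V_d = 1/1.1·[0.6667·8.8227 + 0.3333·35.8227] = 16.2025
Node 0 (S = 105): V_0 = 1/1.1·[0.6667·2.6736 + 0.3333·16.2025] = 6.5302

$6.53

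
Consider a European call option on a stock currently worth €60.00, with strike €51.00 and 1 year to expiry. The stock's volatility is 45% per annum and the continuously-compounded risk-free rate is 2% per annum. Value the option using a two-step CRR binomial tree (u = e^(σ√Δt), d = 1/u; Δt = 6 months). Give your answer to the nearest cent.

€16.00

CRR parameters: u = e^(σ√Δt) = e^(0.45·√0.5) = 1.3746, d = 1/u = 0.7275
Per-period rate: rΔt = 0.02·0.5 = 0.01, so R = e^0.01 = 1.0101
Risk-neutral probability p = (e^0.01 − 0.7275)/(1.3746 − 0.7275) = 0.2826/0.6472 = 0.4366
Terminal stock prices: S_uu = 113.4, S_ud = 60, S_dd = 31.75
Terminal payoffs (S − K): max(62.38, 0) = 62.38, max(9, 0) = 9, max(-19.25, 0) = 0
Node u (S = 82.48): V_u = e^(−0.01)·[0.4366·62.3795 + 0.5634·9.0000] = 31.9864
Node d (S = 43.65): V_d = e^(−0.01)·[0.4366·9.0000 + 0.5634·0.0000] = 3.8907
Node 0 (S = 60): V_0 = e^(−0.01)·[0.4366·31.9864 + 0.5634·3.8907] = 15.9977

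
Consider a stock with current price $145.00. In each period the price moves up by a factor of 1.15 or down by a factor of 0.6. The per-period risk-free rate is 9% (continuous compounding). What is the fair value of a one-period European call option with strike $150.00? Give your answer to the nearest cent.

Risk-neutral probability p = (e^0.09 − 0.6)/(1.15 − 0.6) = 0.4942/0.5500 = 0.8985
Terminal stock prices: S_u = 166.8, S_d = 87
Terminal payoffs (S − K): max(16.75, 0) = 16.75, max(-63, 0) = 0
Node 0 (S = 145): V_0 = e^(−0.09)·[0.8985·16.7500 + 0.1015·0.0000] = 13.7545

$13.75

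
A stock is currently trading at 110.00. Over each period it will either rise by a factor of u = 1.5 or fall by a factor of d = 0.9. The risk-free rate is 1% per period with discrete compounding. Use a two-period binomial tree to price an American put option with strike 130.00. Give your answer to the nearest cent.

26.74

Risk-neutral probability p = (1 + 0.01 − 0.9)/(1.5 − 0.9) = 0.1100/0.6000 = 0.1833
Terminal stock prices: S_uu = 247.5, S_ud = 148.5, S_dd = 89.1
Terminal payoffs (K − S): max(-117.5, 0) = 0, max(-18.5, 0) = 0, max(40.9, 0) = 40.9
Node u (S = 165): continuation = 1/1.01·[0.1833·0.0000 + 0.8167·0.0000] = 0.0000; exercise value = 0.0000 ≤ continuation, so V_u = 0.0000
Node d (S = 99): continuation = 1/1.01·[0.1833·0.0000 + 0.8167·40.9000] = 33.0710; exercise value = 31.0000 ≤ continuation, so V_d = 33.0710
Node 0 (S = 110): continuation = 1/1.01·[0.1833·0.0000 + 0.8167·33.0710] = 26.7405; exercise value = 20.0000 ≤ continuation, so V_0 = 26.7405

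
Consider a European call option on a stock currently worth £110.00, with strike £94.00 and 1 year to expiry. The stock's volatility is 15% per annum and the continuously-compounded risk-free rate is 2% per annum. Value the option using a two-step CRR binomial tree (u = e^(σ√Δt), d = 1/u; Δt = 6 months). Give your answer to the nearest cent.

£18.99

CRR parameters: u = e^(σ√Δt) = e^(0.15·√0.5) = 1.1119, d = 1/u = 0.8994
Per-period rate: rΔt = 0.02·0.5 = 0.01, so R = e^0.01 = 1.0101
Risk-neutral probability p = (e^0.01 − 0.8994)/(1.1119 − 0.8994) = 0.1107/0.2125 = 0.5208
Terminal stock prices: S_uu = 136, S_ud = 110, S_dd = 88.97
Terminal payoffs (S − K): max(41.99, 0) = 41.99, max(16, 0) = 16, max(-5.026, 0) = 0
Node u (S = 122.3): V_u = e^(−0.01)·[0.5208·41.9942 + 0.4792·16.0000] = 29.2438
Node d (S = 98.93): V_d = e^(−0.01)·[0.5208·16.0000 + 0.4792·0.0000] = 8.2498
Node 0 (S = 110): V_0 = e^(−0.01)·[0.5208·29.2438 + 0.4792·8.2498] = 18.9925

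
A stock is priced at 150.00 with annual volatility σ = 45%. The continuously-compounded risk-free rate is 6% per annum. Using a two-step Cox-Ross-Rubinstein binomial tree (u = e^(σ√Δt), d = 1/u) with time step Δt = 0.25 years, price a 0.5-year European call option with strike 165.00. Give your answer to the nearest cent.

15.53

CRR parameters: u = e^(σ√Δt) = e^(0.45·√0.25) = 1.2523, d = 1/u = 0.7985
Per-period rate: rΔt = 0.06·0.25 = 0.015, so R = e^0.015 = 1.0151
Risk-neutral probability p = (e^0.015 − 0.7985)/(1.2523 − 0.7985) = 0.2166/0.4538 = 0.4773
Terminal stock prices: S_uu = 235.2, S_ud = 150, S_dd = 95.64
Terminal payoffs (S − K): max(70.25, 0) = 70.25, max(-15, 0) = 0, max(-69.36, 0) = 0
Node u (S = 187.8): V_u = e^(−0.015)·[0.4773·70.2468 + 0.5227·0.0000] = 33.0289
Node d (S = 119.8): V_d = e^(−0.015)·[0.4773·0.0000 + 0.5227·0.0000] = 0.0000
Node 0 (S = 150): V_0 = e^(−0.015)·[0.4773·33.0289 + 0.5227·0.0000] = 15.5296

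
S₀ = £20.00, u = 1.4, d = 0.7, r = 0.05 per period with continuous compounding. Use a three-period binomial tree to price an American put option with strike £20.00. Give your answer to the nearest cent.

£3.64

Risk-neutral probability p = (e^0.05 − 0.7)/(1.4 − 0.7) = 0.3513/0.7000 = 0.5018
Terminal stock prices: S_uuu = 54.88, S_uud = 27.44, S_udd = 13.72, S_ddd = 6.86
Terminal payoffs (K − S): max(-34.88, 0) = 0, max(-7.44, 0) = 0, max(6.28, 0) = 6.28, max(13.14, 0) = 13.14
Node uu (S = 39.2): continuation = e^(−0.05)·[0.5018·0.0000 + 0.4982·0.0000] = 0.0000; exercise value = 0.0000 ≤ continuation, so V_uu = 0.0000
Node ud (S = 19.6): continuation = e^(−0.05)·[0.5018·0.0000 + 0.4982·6.2800] = 2.9760; exercise value = 0.4000 ≤ continuation, so V_ud = 2.9760
Node dd (S = 9.8): continuation = e^(−0.05)·[0.5018·6.2800 + 0.4982·13.1400] = 9.2246; exercise value = 10.2000 > continuation, so V_dd = 10.2000 (exercise)
Node u (S = 28): continuation = e^(−0.05)·[0.5018·0.0000 + 0.4982·2.9760] = 1.4103; exercise value = 0.0000 ≤ continuation, so V_u = 1.4103
Node d (S = 14): continuation = e^(−0.05)·[0.5018·2.9760 + 0.4982·10.2000] = 6.2542; exercise value = 6.0000 ≤ continuation, so V_d = 6.2542
Node 0 (S = 20): continuation = e^(−0.05)·[0.5018·1.4103 + 0.4982·6.2542] = 3.6370; exercise value = 0.0000 ≤ continuation, so V_0 = 3.6370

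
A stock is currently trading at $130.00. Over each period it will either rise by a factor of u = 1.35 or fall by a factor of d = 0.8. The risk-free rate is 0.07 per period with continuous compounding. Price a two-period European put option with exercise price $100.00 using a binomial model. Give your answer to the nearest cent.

$3.72

Risk-neutral probability p = (e^0.07 − 0.8)/(1.35 − 0.8) = 0.2725/0.5500 = 0.4955
Terminal stock prices: S_uu = 236.9, S_ud = 140.4, S_dd = 83.2
Terminal payoffs (K − S): max(-136.9, 0) = 0, max(-40.4, 0) = 0, max(16.8, 0) = 16.8
Node u (S = 175.5): V_u = e^(−0.07)·[0.4955·0.0000 + 0.5045·0.0000] = 0.0000
Node d (S = 104): V_d = e^(−0.07)·[0.4955·0.0000 + 0.5045·16.8000] = 7.9031
Node 0 (S = 130): V_0 = e^(−0.07)·[0.4955·0.0000 + 0.5045·7.9031] = 3.7178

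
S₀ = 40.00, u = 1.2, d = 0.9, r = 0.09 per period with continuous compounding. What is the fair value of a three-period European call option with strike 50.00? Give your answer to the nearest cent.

4.58

Risk-neutral probability p = (e^0.09 − 0.9)/(1.2 − 0.9) = 0.1942/0.3000 = 0.6472
Terminal stock prices: S_uuu = 69.12, S_uud = 51.84, S_udd = 38.88, S_ddd = 29.16
Terminal payoffs (S − K): max(19.12, 0) = 19.12, max(1.84, 0) = 1.84, max(-11.12, 0) = 0, max(-20.84, 0) = 0
Node uu (S = 57.6): V_uu = e^(−0.09)·[0.6472·19.1200 + 0.3528·1.8400] = 11.9034
Node ud (S = 43.2): V_ud = e^(−0.09)·[0.6472·1.8400 + 0.3528·0.0000] = 1.0884
Node dd (S = 32.4): V_dd = e^(−0.09)·[0.6472·0.0000 + 0.3528·0.0000] = 0.0000
Node u (S = 48): V_u = e^(−0.09)·[0.6472·11.9034 + 0.3528·1.0884] = 7.3923
Node d (S = 36): V_d = e^(−0.09)·[0.6472·1.0884 + 0.3528·0.0000] = 0.6439
Node 0 (S = 40): V_0 = e^(−0.09)·[0.6472·7.3923 + 0.3528·0.6439] = 4.5804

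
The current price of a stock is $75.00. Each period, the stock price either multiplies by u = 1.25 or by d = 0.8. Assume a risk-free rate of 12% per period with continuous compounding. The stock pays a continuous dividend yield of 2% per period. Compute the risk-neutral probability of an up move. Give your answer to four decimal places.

Per-period risk-free factor R = e^0.12 = 1.1275; dividend-adjusted growth = e^(0.12−0.02) = 1.1052.
Risk-neutral probability p = (1.1052 − 0.8)/(1.25 − 0.8) = 0.3052/0.4500 = 0.6782

p = 0.6782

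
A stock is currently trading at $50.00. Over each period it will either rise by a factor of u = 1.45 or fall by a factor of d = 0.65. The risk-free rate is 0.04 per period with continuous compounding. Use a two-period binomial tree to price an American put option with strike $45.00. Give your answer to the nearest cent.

Risk-neutral probability p = (e^0.04 − 0.65)/(1.45 − 0.65) = 0.3908/0.8000 = 0.4885
Terminal stock prices: S_uu = 105.1, S_ud = 47.12, S_dd = 21.13
Terminal payoffs (K − S): max(-60.12, 0) = 0, max(-2.125, 0) = 0, max(23.87, 0) = 23.87
Node u (S = 72.5): continuation = e^(−0.04)·[0.4885·0.0000 + 0.5115·0.0000] = 0.0000; exercise value = 0.0000 ≤ continuation, so V_u = 0.0000
Node d (S = 32.5): continuation = e^(−0.04)·[0.4885·0.0000 + 0.5115·23.8750] = 11.7329; exercise value = 12.5000 > continuation, so V_d = 12.5000 (exercise)
Node 0 (S = 50): continuation = e^(−0.04)·[0.4885·0.0000 + 0.5115·12.5000] = 6.1429; exercise value = 0.0000 ≤ continuation, so V_0 = 6.1429

$6.14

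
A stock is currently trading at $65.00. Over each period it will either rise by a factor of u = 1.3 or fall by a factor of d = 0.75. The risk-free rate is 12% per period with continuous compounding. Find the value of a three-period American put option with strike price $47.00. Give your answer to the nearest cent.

Risk-neutral probability p = (e^0.12 − 0.75)/(1.3 − 0.75) = 0.3775/0.5500 = 0.6864
Terminal stock prices: S_uuu = 142.8, S_uud = 82.39, S_udd = 47.53, S_ddd = 27.42
Terminal payoffs (K − S): max(-95.81, 0) = 0, max(-35.39, 0) = 0, max(-0.5312, 0) = 0, max(19.58, 0) = 19.58
Node uu (S = 109.9): continuation = e^(−0.12)·[0.6864·0.0000 + 0.3136·0.0000] = 0.0000; exercise value = 0.0000 ≤ continuation, so V_uu = 0.0000
Node ud (S = 63.38): continuation = e^(−0.12)·[0.6864·0.0000 + 0.3136·0.0000] = 0.0000; exercise value = 0.0000 ≤ continuation, so V_ud = 0.0000
Node dd (S = 36.56): continuation = e^(−0.12)·[0.6864·0.0000 + 0.3136·19.5781] = 5.4462; exercise value = 10.4375 > continuation, so V_dd = 10.4375 (exercise)
Node u (S = 84.5): continuation = e^(−0.12)·[0.6864·0.0000 + 0.3136·0.0000] = 0.0000; exercise value = 0.0000 ≤ continuation, so V_u = 0.0000
Node d (S = 48.75): continuation = e^(−0.12)·[0.6864·0.0000 + 0.3136·10.4375] = 2.9035; exercise value = 0.0000 ≤ continuation, so V_d = 2.9035
Node 0 (S = 65): continuation = e^(−0.12)·[0.6864·0.0000 + 0.3136·2.9035] = 0.8077; exercise value = 0.0000 ≤ continuation, so V_0 = 0.8077

$0.81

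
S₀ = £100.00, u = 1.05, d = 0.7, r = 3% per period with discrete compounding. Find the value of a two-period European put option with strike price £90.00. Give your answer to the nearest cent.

Risk-neutral probability p = (1 + 0.03 − 0.7)/(1.05 − 0.7) = 0.3300/0.3500 = 0.9429
Terminal stock prices: S_uu = 110.2, S_ud = 73.5, S_dd = 49
Terminal payoffs (K − S): max(-20.25, 0) = 0, max(16.5, 0) = 16.5, max(41, 0) = 41
Node u (S = 105): V_u = 1/1.03·[0.9429·0.0000 + 0.0571·16.5000] = 0.9154
Node d (S = 70): V_d = 1/1.03·[0.9429·16.5000 + 0.0571·41.0000] = 17.3786
Node 0 (S = 100): V_0 = 1/1.03·[0.9429·0.9154 + 0.0571·17.3786] = 1.8021

£1.80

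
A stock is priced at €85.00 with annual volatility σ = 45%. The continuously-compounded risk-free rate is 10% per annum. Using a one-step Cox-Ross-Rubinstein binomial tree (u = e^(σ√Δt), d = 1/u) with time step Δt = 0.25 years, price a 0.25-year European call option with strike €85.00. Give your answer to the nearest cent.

€10.45

CRR parameters: u = e^(σ√Δt) = e^(0.45·√0.25) = 1.2523, d = 1/u = 0.7985
Per-period rate: rΔt = 0.1·0.25 = 0.025, so R = e^0.025 = 1.0253
Risk-neutral probability p = (e^0.025 − 0.7985)/(1.2523 − 0.7985) = 0.2268/0.4538 = 0.4998
Terminal stock prices: S_u = 106.4, S_d = 67.87
Terminal payoffs (S − K): max(21.45, 0) = 21.45, max(-17.13, 0) = 0
Node 0 (S = 85): V_0 = e^(−0.025)·[0.4998·21.4474 + 0.5002·0.0000] = 10.4541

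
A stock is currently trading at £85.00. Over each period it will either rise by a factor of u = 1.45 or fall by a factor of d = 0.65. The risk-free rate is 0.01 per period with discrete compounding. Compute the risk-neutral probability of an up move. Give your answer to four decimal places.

Risk-neutral probability p = (1 + 0.01 − 0.65)/(1.45 − 0.65) = 0.3600/0.8000 = 0.4500

p = 0.4500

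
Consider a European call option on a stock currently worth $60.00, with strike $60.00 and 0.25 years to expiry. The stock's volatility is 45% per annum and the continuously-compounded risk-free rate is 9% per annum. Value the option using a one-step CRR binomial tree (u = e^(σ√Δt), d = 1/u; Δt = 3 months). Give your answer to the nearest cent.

$7.31

CRR parameters: u = e^(σ√Δt) = e^(0.45·√0.25) = 1.2523, d = 1/u = 0.7985
Per-period rate: rΔt = 0.09·0.25 = 0.0225, so R = e^0.0225 = 1.0228
Risk-neutral probability p = (e^0.0225 − 0.7985)/(1.2523 − 0.7985) = 0.2242/0.4538 = 0.4941
Terminal stock prices: S_u = 75.14, S_d = 47.91
Terminal payoffs (S − K): max(15.14, 0) = 15.14, max(-12.09, 0) = 0
Node 0 (S = 60): V_0 = e^(−0.0225)·[0.4941·15.1394 + 0.5059·0.0000] = 7.3144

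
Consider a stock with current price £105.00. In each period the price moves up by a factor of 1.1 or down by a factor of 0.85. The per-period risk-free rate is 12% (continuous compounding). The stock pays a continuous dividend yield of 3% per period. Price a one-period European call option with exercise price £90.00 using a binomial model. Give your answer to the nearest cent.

£22.09

Per-period risk-free factor R = e^0.12 = 1.1275; dividend-adjusted growth = e^(0.12−0.03) = 1.0942.
Risk-neutral probability p = (1.0942 − 0.85)/(1.1 − 0.85) = 0.2442/0.2500 = 0.9767
Terminal stock prices: S_u = 115.5, S_d = 89.25
Terminal payoffs (S − K): max(25.5, 0) = 25.5, max(-0.75, 0) = 0
Node 0 (S = 105): V_0 = e^(−0.12)·[0.9767·25.5000 + 0.0233·0.0000] = 22.0894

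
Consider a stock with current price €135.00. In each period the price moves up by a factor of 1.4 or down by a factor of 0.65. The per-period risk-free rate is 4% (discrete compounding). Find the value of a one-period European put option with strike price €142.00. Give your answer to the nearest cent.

€25.04

Risk-neutral probability p = (1 + 0.04 − 0.65)/(1.4 − 0.65) = 0.3900/0.7500 = 0.5200
Terminal stock prices: S_u = 189, S_d = 87.75
Terminal payoffs (K − S): max(-47, 0) = 0, max(54.25, 0) = 54.25
Node 0 (S = 135): V_0 = 1/1.04·[0.5200·0.0000 + 0.4800·54.2500] = 25.0385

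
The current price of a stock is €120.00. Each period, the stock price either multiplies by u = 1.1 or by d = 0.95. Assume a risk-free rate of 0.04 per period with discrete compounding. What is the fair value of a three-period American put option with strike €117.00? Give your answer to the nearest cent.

€1.29

Risk-neutral probability p = (1 + 0.04 − 0.95)/(1.1 − 0.95) = 0.0900/0.1500 = 0.6000
Terminal stock prices: S_uuu = 159.7, S_uud = 137.9, S_udd = 119.1, S_ddd = 102.9
Terminal payoffs (K − S): max(-42.72, 0) = 0, max(-20.94, 0) = 0, max(-2.13, 0) = 0, max(14.12, 0) = 14.12
Node uu (S = 145.2): continuation = 1/1.04·[0.6000·0.0000 + 0.4000·0.0000] = 0.0000; exercise value = 0.0000 ≤ continuation, so V_uu = 0.0000
Node ud (S = 125.4): continuation = 1/1.04·[0.6000·0.0000 + 0.4000·0.0000] = 0.0000; exercise value = 0.0000 ≤ continuation, so V_ud = 0.0000
Node dd (S = 108.3): continuation = 1/1.04·[0.6000·0.0000 + 0.4000·14.1150] = 5.4288; exercise value = 8.7000 > continuation, so V_dd = 8.7000 (exercise)
Node u (S = 132): continuation = 1/1.04·[0.6000·0.0000 + 0.4000·0.0000] = 0.0000; exercise value = 0.0000 ≤ continuation, so V_u = 0.0000
Node d (S = 114): continuation = 1/1.04·[0.6000·0.0000 + 0.4000·8.7000] = 3.3462; exercise value = 3.0000 ≤ continuation, so V_d = 3.3462
Node 0 (S = 120): continuation = 1/1.04·[0.6000·0.0000 + 0.4000·3.3462] = 1.2870; exercise value = 0.0000 ≤ continuation, so V_0 = 1.2870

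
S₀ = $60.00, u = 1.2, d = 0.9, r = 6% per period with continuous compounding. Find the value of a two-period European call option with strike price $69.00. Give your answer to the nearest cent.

Risk-neutral probability p = (e^0.06 − 0.9)/(1.2 − 0.9) = 0.1618/0.3000 = 0.5395
Terminal stock prices: S_uu = 86.4, S_ud = 64.8, S_dd = 48.6
Terminal payoffs (S − K): max(17.4, 0) = 17.4, max(-4.2, 0) = 0, max(-20.4, 0) = 0
Node u (S = 72): V_u = e^(−0.06)·[0.5395·17.4000 + 0.4605·0.0000] = 8.8399
Node d (S = 54): V_d = e^(−0.06)·[0.5395·0.0000 + 0.4605·0.0000] = 0.0000
Node 0 (S = 60): V_0 = e^(−0.06)·[0.5395·8.8399 + 0.4605·0.0000] = 4.4910

$4.49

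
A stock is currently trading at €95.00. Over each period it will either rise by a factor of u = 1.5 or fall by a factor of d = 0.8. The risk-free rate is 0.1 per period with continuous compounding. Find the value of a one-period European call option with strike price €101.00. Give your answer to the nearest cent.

€16.37

Risk-neutral probability p = (e^0.1 − 0.8)/(1.5 − 0.8) = 0.3052/0.7000 = 0.4360
Terminal stock prices: S_u = 142.5, S_d = 76
Terminal payoffs (S − K): max(41.5, 0) = 41.5, max(-25, 0) = 0
Node 0 (S = 95): V_0 = e^(−0.1)·[0.4360·41.5000 + 0.5640·0.0000] = 16.3706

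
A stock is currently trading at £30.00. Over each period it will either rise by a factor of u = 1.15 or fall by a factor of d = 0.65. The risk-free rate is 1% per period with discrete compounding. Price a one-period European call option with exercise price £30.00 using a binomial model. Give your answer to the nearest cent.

£3.21

Risk-neutral probability p = (1 + 0.01 − 0.65)/(1.15 − 0.65) = 0.3600/0.5000 = 0.7200
Terminal stock prices: S_u = 34.5, S_d = 19.5
Terminal payoffs (S − K): max(4.5, 0) = 4.5, max(-10.5, 0) = 0
Node 0 (S = 30): V_0 = 1/1.01·[0.7200·4.5000 + 0.2800·0.0000] = 3.2079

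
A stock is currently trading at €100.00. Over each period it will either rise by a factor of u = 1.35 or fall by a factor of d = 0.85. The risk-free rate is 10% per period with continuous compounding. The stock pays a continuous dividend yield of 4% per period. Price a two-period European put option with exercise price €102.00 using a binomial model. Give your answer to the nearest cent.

Per-period risk-free factor R = e^0.1 = 1.1052; dividend-adjusted growth = e^(0.1−0.04) = 1.0618.
Risk-neutral probability p = (1.0618 − 0.85)/(1.35 − 0.85) = 0.2118/0.5000 = 0.4237
Terminal stock prices: S_uu = 182.3, S_ud = 114.8, S_dd = 72.25
Terminal payoffs (K − S): max(-80.25, 0) = 0, max(-12.75, 0) = 0, max(29.75, 0) = 29.75
Node u (S = 135): V_u = e^(−0.1)·[0.4237·0.0000 + 0.5763·0.0000] = 0.0000
Node d (S = 85): V_d = e^(−0.1)·[0.4237·0.0000 + 0.5763·29.7500] = 15.5141
Node 0 (S = 100): V_0 = e^(−0.1)·[0.4237·0.0000 + 0.5763·15.5141] = 8.0903

€8.09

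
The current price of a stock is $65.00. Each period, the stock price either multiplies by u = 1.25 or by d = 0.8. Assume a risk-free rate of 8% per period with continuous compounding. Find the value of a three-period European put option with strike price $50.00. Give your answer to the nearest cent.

$0.67

Risk-neutral probability p = (e^0.08 − 0.8)/(1.25 − 0.8) = 0.2833/0.4500 = 0.6295
Terminal stock prices: S_uuu = 127, S_uud = 81.25, S_udd = 52, S_ddd = 33.28
Terminal payoffs (K − S): max(-76.95, 0) = 0, max(-31.25, 0) = 0, max(-2, 0) = 0, max(16.72, 0) = 16.72
Node uu (S = 101.6): V_uu = e^(−0.08)·[0.6295·0.0000 + 0.3705·0.0000] = 0.0000
Node ud (S = 65): V_ud = e^(−0.08)·[0.6295·0.0000 + 0.3705·0.0000] = 0.0000
Node dd (S = 41.6): V_dd = e^(−0.08)·[0.6295·0.0000 + 0.3705·16.7200] = 5.7181
Node u (S = 81.25): V_u = e^(−0.08)·[0.6295·0.0000 + 0.3705·0.0000] = 0.0000
Node d (S = 52): V_d = e^(−0.08)·[0.6295·0.0000 + 0.3705·5.7181] = 1.9555
Node 0 (S = 65): V_0 = e^(−0.08)·[0.6295·0.0000 + 0.3705·1.9555] = 0.6688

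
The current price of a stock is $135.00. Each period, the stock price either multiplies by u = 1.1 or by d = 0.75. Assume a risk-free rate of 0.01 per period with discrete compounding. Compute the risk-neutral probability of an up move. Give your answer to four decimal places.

Risk-neutral probability p = (1 + 0.01 − 0.75)/(1.1 − 0.75) = 0.2600/0.3500 = 0.7429

p = 0.7429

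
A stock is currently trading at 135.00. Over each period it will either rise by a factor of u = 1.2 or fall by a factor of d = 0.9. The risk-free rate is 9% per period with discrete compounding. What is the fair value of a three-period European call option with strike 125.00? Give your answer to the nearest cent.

Risk-neutral probability p = (1 + 0.09 − 0.9)/(1.2 − 0.9) = 0.1900/0.3000 = 0.6333
Terminal stock prices: S_uuu = 233.3, S_uud = 175, S_udd = 131.2, S_ddd = 98.42
Terminal payoffs (S − K): max(108.3, 0) = 108.3, max(49.96, 0) = 49.96, max(6.22, 0) = 6.22, max(-26.58, 0) = 0
Node uu (S = 194.4): V_uu = 1/1.09·[0.6333·108.2800 + 0.3667·49.9600] = 79.7211
Node ud (S = 145.8): V_ud = 1/1.09·[0.6333·49.9600 + 0.3667·6.2200] = 31.1211
Node dd (S = 109.4): V_dd = 1/1.09·[0.6333·6.2200 + 0.3667·0.0000] = 3.6141
Node u (S = 162): V_u = 1/1.09·[0.6333·79.7211 + 0.3667·31.1211] = 56.7900
Node d (S = 121.5): V_d = 1/1.09·[0.6333·31.1211 + 0.3667·3.6141] = 19.2983
Node 0 (S = 135): V_0 = 1/1.09·[0.6333·56.7900 + 0.3667·19.2983] = 39.4890

39.49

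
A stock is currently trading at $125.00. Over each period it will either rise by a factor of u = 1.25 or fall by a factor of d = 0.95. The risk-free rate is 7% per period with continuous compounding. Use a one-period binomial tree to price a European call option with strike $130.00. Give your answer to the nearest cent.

$9.99

Risk-neutral probability p = (e^0.07 − 0.95)/(1.25 − 0.95) = 0.1225/0.3000 = 0.4084
Terminal stock prices: S_u = 156.2, S_d = 118.8
Terminal payoffs (S − K): max(26.25, 0) = 26.25, max(-11.25, 0) = 0
Node 0 (S = 125): V_0 = e^(−0.07)·[0.4084·26.2500 + 0.5916·0.0000] = 9.9948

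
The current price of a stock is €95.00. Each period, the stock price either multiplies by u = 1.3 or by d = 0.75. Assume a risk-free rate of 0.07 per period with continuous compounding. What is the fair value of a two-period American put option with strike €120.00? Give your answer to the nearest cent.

€25.00

Risk-neutral probability p = (e^0.07 − 0.75)/(1.3 − 0.75) = 0.3225/0.5500 = 0.5864
Terminal stock prices: S_uu = 160.6, S_ud = 92.62, S_dd = 53.44
Terminal payoffs (K − S): max(-40.55, 0) = 0, max(27.38, 0) = 27.38, max(66.56, 0) = 66.56
Node u (S = 123.5): continuation = e^(−0.07)·[0.5864·0.0000 + 0.4136·27.3750] = 10.5574; exercise value = 0.0000 ≤ continuation, so V_u = 10.5574
Node d (S = 71.25): continuation = e^(−0.07)·[0.5864·27.3750 + 0.4136·66.5625] = 40.6373; exercise value = 48.7500 > continuation, so V_d = 48.7500 (exercise)
Node 0 (S = 95): continuation = e^(−0.07)·[0.5864·10.5574 + 0.4136·48.7500] = 24.5729; exercise value = 25.0000 > continuation, so V_0 = 25.0000 (exercise)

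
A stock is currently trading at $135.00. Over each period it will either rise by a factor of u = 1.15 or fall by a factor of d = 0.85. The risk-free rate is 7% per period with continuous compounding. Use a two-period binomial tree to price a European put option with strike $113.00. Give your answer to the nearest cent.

Risk-neutral probability p = (e^0.07 − 0.85)/(1.15 − 0.85) = 0.2225/0.3000 = 0.7417
Terminal stock prices: S_uu = 178.5, S_ud = 132, S_dd = 97.54
Terminal payoffs (K − S): max(-65.54, 0) = 0, max(-18.96, 0) = 0, max(15.46, 0) = 15.46
Node u (S = 155.2): V_u = e^(−0.07)·[0.7417·0.0000 + 0.2583·0.0000] = 0.0000
Node d (S = 114.8): V_d = e^(−0.07)·[0.7417·0.0000 + 0.2583·15.4625] = 3.7240
Node 0 (S = 135): V_0 = e^(−0.07)·[0.7417·0.0000 + 0.2583·3.7240] = 0.8969

$0.90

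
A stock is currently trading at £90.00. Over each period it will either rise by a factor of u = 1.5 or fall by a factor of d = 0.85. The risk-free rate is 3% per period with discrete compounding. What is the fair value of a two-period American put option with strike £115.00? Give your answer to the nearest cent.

Risk-neutral probability p = (1 + 0.03 − 0.85)/(1.5 − 0.85) = 0.1800/0.6500 = 0.2769
Terminal stock prices: S_uu = 202.5, S_ud = 114.8, S_dd = 65.02
Terminal payoffs (K − S): max(-87.5, 0) = 0, max(0.25, 0) = 0.25, max(49.98, 0) = 49.98
Node u (S = 135): continuation = 1/1.03·[0.2769·0.0000 + 0.7231·0.2500] = 0.1755; exercise value = 0.0000 ≤ continuation, so V_u = 0.1755
Node d (S = 76.5): continuation = 1/1.03·[0.2769·0.2500 + 0.7231·49.9750] = 35.1505; exercise value = 38.5000 > continuation, so V_d = 38.5000 (exercise)
Node 0 (S = 90): continuation = 1/1.03·[0.2769·0.1755 + 0.7231·38.5000] = 27.0748; exercise value = 25.0000 ≤ continuation, so V_0 = 27.0748

£27.07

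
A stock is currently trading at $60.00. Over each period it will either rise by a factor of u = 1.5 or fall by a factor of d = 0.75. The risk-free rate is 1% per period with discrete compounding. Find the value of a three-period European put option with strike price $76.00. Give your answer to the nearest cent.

Risk-neutral probability p = (1 + 0.01 − 0.75)/(1.5 − 0.75) = 0.2600/0.7500 = 0.3467
Terminal stock prices: S_uuu = 202.5, S_uud = 101.2, S_udd = 50.62, S_ddd = 25.31
Terminal payoffs (K − S): max(-126.5, 0) = 0, max(-25.25, 0) = 0, max(25.38, 0) = 25.38, max(50.69, 0) = 50.69
Node uu (S = 135): V_uu = 1/1.01·[0.3467·0.0000 + 0.6533·0.0000] = 0.0000
Node ud (S = 67.5): V_ud = 1/1.01·[0.3467·0.0000 + 0.6533·25.3750] = 16.4142
Node dd (S = 33.75): V_dd = 1/1.01·[0.3467·25.3750 + 0.6533·50.6875] = 41.4975
Node u (S = 90): V_u = 1/1.01·[0.3467·0.0000 + 0.6533·16.4142] = 10.6178
Node d (S = 45): V_d = 1/1.01·[0.3467·16.4142 + 0.6533·41.4975] = 32.4772
Node 0 (S = 60): V_0 = 1/1.01·[0.3467·10.6178 + 0.6533·32.4772] = 24.6527

$24.65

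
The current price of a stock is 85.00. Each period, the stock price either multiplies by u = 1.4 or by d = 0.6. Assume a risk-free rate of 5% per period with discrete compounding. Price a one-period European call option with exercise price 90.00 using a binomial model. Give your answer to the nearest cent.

15.54

Risk-neutral probability p = (1 + 0.05 − 0.6)/(1.4 − 0.6) = 0.4500/0.8000 = 0.5625
Terminal stock prices: S_u = 119, S_d = 51
Terminal payoffs (S − K): max(29, 0) = 29, max(-39, 0) = 0
Node 0 (S = 85): V_0 = 1/1.05·[0.5625·29.0000 + 0.4375·0.0000] = 15.5357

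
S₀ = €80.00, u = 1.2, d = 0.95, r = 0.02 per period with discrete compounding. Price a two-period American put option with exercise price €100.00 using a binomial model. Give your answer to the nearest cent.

€20.00

Risk-neutral probability p = (1 + 0.02 − 0.95)/(1.2 − 0.95) = 0.0700/0.2500 = 0.2800
Terminal stock prices: S_uu = 115.2, S_ud = 91.2, S_dd = 72.2
Terminal payoffs (K − S): max(-15.2, 0) = 0, max(8.8, 0) = 8.8, max(27.8, 0) = 27.8
Node u (S = 96): continuation = 1/1.02·[0.2800·0.0000 + 0.7200·8.8000] = 6.2118; exercise value = 4.0000 ≤ continuation, so V_u = 6.2118
Node d (S = 76): continuation = 1/1.02·[0.2800·8.8000 + 0.7200·27.8000] = 22.0392; exercise value = 24.0000 > continuation, so V_d = 24.0000 (exercise)
Node 0 (S = 80): continuation = 1/1.02·[0.2800·6.2118 + 0.7200·24.0000] = 18.6464; exercise value = 20.0000 > continuation, so V_0 = 20.0000 (exercise)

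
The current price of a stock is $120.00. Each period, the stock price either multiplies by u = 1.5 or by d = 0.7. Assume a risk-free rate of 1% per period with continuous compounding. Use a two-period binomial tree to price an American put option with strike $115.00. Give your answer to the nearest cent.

Risk-neutral probability p = (e^0.01 − 0.7)/(1.5 − 0.7) = 0.3101/0.8000 = 0.3876
Terminal stock prices: S_uu = 270, S_ud = 126, S_dd = 58.8
Terminal payoffs (K − S): max(-155, 0) = 0, max(-11, 0) = 0, max(56.2, 0) = 56.2
Node u (S = 180): continuation = e^(−0.01)·[0.3876·0.0000 + 0.6124·0.0000] = 0.0000; exercise value = 0.0000 ≤ continuation, so V_u = 0.0000
Node d (S = 84): continuation = e^(−0.01)·[0.3876·0.0000 + 0.6124·56.2000] = 34.0765; exercise value = 31.0000 ≤ continuation, so V_d = 34.0765
Node 0 (S = 120): continuation = e^(−0.01)·[0.3876·0.0000 + 0.6124·34.0765] = 20.6621; exercise value = 0.0000 ≤ continuation, so V_0 = 20.6621

$20.66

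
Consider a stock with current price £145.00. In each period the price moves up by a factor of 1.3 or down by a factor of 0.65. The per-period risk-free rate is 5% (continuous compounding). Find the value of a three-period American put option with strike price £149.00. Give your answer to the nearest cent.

Risk-neutral probability p = (e^0.05 − 0.65)/(1.3 − 0.65) = 0.4013/0.6500 = 0.6173
Terminal stock prices: S_uuu = 318.6, S_uud = 159.3, S_udd = 79.64, S_ddd = 39.82
Terminal payoffs (K − S): max(-169.6, 0) = 0, max(-10.28, 0) = 0, max(69.36, 0) = 69.36, max(109.2, 0) = 109.2
Node uu (S = 245.1): continuation = e^(−0.05)·[0.6173·0.0000 + 0.3827·0.0000] = 0.0000; exercise value = 0.0000 ≤ continuation, so V_uu = 0.0000
Node ud (S = 122.5): continuation = e^(−0.05)·[0.6173·0.0000 + 0.3827·69.3587] = 25.2464; exercise value = 26.4750 > continuation, so V_ud = 26.4750 (exercise)
Node dd (S = 61.26): continuation = e^(−0.05)·[0.6173·69.3587 + 0.3827·109.1794] = 80.4707; exercise value = 87.7375 > continuation, so V_dd = 87.7375 (exercise)
Node u (S = 188.5): continuation = e^(−0.05)·[0.6173·0.0000 + 0.3827·26.4750] = 9.6368; exercise value = 0.0000 ≤ continuation, so V_u = 9.6368
Node d (S = 94.25): continuation = e^(−0.05)·[0.6173·26.4750 + 0.3827·87.7375] = 47.4832; exercise value = 54.7500 > continuation, so V_d = 54.7500 (exercise)
Node 0 (S = 145): continuation = e^(−0.05)·[0.6173·9.6368 + 0.3827·54.7500] = 25.5879; exercise value = 4.0000 ≤ continuation, so V_0 = 25.5879

£25.59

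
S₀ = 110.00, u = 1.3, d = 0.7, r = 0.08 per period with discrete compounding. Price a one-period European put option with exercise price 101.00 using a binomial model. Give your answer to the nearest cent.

Risk-neutral probability p = (1 + 0.08 − 0.7)/(1.3 − 0.7) = 0.3800/0.6000 = 0.6333
Terminal stock prices: S_u = 143, S_d = 77
Terminal payoffs (K − S): max(-42, 0) = 0, max(24, 0) = 24
Node 0 (S = 110): V_0 = 1/1.08·[0.6333·0.0000 + 0.3667·24.0000] = 8.1481

8.15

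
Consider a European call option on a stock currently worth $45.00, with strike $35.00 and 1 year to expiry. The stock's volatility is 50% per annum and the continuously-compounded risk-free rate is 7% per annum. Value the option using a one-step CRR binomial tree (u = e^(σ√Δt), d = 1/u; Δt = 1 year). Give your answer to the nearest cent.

$16.34

CRR parameters: u = e^(σ√Δt) = e^(0.5·√1) = 1.6487, d = 1/u = 0.6065
Per-period rate: rΔt = 0.07·1 = 0.07, so R = e^0.07 = 1.0725
Risk-neutral probability p = (e^0.07 − 0.6065)/(1.6487 − 0.6065) = 0.4660/1.0422 = 0.4471
Terminal stock prices: S_u = 74.19, S_d = 27.29
Terminal payoffs (S − K): max(39.19, 0) = 39.19, max(-7.706, 0) = 0
Node 0 (S = 45): V_0 = e^(−0.07)·[0.4471·39.1925 + 0.5529·0.0000] = 16.3388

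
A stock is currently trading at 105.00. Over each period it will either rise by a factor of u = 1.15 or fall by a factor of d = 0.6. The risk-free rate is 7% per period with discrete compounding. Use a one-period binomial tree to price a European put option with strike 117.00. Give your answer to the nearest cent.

7.34

Risk-neutral probability p = (1 + 0.07 − 0.6)/(1.15 − 0.6) = 0.4700/0.5500 = 0.8545
Terminal stock prices: S_u = 120.7, S_d = 63
Terminal payoffs (K − S): max(-3.75, 0) = 0, max(54, 0) = 54
Node 0 (S = 105): V_0 = 1/1.07·[0.8545·0.0000 + 0.1455·54.0000] = 7.3407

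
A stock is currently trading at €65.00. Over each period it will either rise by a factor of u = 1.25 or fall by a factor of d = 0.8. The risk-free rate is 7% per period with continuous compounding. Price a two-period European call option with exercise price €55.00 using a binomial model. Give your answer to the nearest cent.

Risk-neutral probability p = (e^0.07 − 0.8)/(1.25 − 0.8) = 0.2725/0.4500 = 0.6056
Terminal stock prices: S_uu = 101.6, S_ud = 65, S_dd = 41.6
Terminal payoffs (S − K): max(46.56, 0) = 46.56, max(10, 0) = 10, max(-13.4, 0) = 0
Node u (S = 81.25): V_u = e^(−0.07)·[0.6056·46.5625 + 0.3944·10.0000] = 29.9683
Node d (S = 52): V_d = e^(−0.07)·[0.6056·10.0000 + 0.3944·0.0000] = 5.6463
Node 0 (S = 65): V_0 = e^(−0.07)·[0.6056·29.9683 + 0.3944·5.6463] = 18.9976

€19.00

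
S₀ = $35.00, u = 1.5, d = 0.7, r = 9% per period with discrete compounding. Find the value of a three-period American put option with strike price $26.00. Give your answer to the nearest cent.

Risk-neutral probability p = (1 + 0.09 − 0.7)/(1.5 − 0.7) = 0.3900/0.8000 = 0.4875
Terminal stock prices: S_uuu = 118.1, S_uud = 55.12, S_udd = 25.72, S_ddd = 12
Terminal payoffs (K − S): max(-92.12, 0) = 0, max(-29.12, 0) = 0, max(0.275, 0) = 0.275, max(14, 0) = 14
Node uu (S = 78.75): continuation = 1/1.09·[0.4875·0.0000 + 0.5125·0.0000] = 0.0000; exercise value = 0.0000 ≤ continuation, so V_uu = 0.0000
Node ud (S = 36.75): continuation = 1/1.09·[0.4875·0.0000 + 0.5125·0.2750] = 0.1293; exercise value = 0.0000 ≤ continuation, so V_ud = 0.1293
Node dd (S = 17.15): continuation = 1/1.09·[0.4875·0.2750 + 0.5125·13.9950] = 6.7032; exercise value = 8.8500 > continuation, so V_dd = 8.8500 (exercise)
Node u (S = 52.5): continuation = 1/1.09·[0.4875·0.0000 + 0.5125·0.1293] = 0.0608; exercise value = 0.0000 ≤ continuation, so V_u = 0.0608
Node d (S = 24.5): continuation = 1/1.09·[0.4875·0.1293 + 0.5125·8.8500] = 4.2190; exercise value = 1.5000 ≤ continuation, so V_d = 4.2190
Node 0 (S = 35): continuation = 1/1.09·[0.4875·0.0608 + 0.5125·4.2190] = 2.0109; exercise value = 0.0000 ≤ continuation, so V_0 = 2.0109

$2.01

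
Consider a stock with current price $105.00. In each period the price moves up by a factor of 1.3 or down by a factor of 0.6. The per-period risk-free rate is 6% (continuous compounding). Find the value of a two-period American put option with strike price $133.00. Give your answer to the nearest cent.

Risk-neutral probability p = (e^0.06 − 0.6)/(1.3 − 0.6) = 0.4618/0.7000 = 0.6598
Terminal stock prices: S_uu = 177.5, S_ud = 81.9, S_dd = 37.8
Terminal payoffs (K − S): max(-44.45, 0) = 0, max(51.1, 0) = 51.1, max(95.2, 0) = 95.2
Node u (S = 136.5): continuation = e^(−0.06)·[0.6598·0.0000 + 0.3402·51.1000] = 16.3735; exercise value = 0.0000 ≤ continuation, so V_u = 16.3735
Node d (S = 63): continuation = e^(−0.06)·[0.6598·51.1000 + 0.3402·95.2000] = 62.2547; exercise value = 70.0000 > continuation, so V_d = 70.0000 (exercise)
Node 0 (S = 105): continuation = e^(−0.06)·[0.6598·16.3735 + 0.3402·70.0000] = 32.6029; exercise value = 28.0000 ≤ continuation, so V_0 = 32.6029

$32.60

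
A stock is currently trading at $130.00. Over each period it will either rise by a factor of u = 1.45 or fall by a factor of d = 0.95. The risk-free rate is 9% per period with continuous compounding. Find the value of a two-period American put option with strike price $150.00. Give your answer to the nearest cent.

Risk-neutral probability p = (e^0.09 − 0.95)/(1.45 − 0.95) = 0.1442/0.5000 = 0.2883
Terminal stock prices: S_uu = 273.3, S_ud = 179.1, S_dd = 117.3
Terminal payoffs (K − S): max(-123.3, 0) = 0, max(-29.07, 0) = 0, max(32.67, 0) = 32.67
Node u (S = 188.5): continuation = e^(−0.09)·[0.2883·0.0000 + 0.7117·0.0000] = 0.0000; exercise value = 0.0000 ≤ continuation, so V_u = 0.0000
Node d (S = 123.5): continuation = e^(−0.09)·[0.2883·0.0000 + 0.7117·32.6750] = 21.2518; exercise value = 26.5000 > continuation, so V_d = 26.5000 (exercise)
Node 0 (S = 130): continuation = e^(−0.09)·[0.2883·0.0000 + 0.7117·26.5000] = 17.2356; exercise value = 20.0000 > continuation, so V_0 = 20.0000 (exercise)

$20.00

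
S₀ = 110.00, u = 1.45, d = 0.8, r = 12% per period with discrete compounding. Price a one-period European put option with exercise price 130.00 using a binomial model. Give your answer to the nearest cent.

Risk-neutral probability p = (1 + 0.12 − 0.8)/(1.45 − 0.8) = 0.3200/0.6500 = 0.4923
Terminal stock prices: S_u = 159.5, S_d = 88
Terminal payoffs (K − S): max(-29.5, 0) = 0, max(42, 0) = 42
Node 0 (S = 110): V_0 = 1/1.12·[0.4923·0.0000 + 0.5077·42.0000] = 19.0385

19.04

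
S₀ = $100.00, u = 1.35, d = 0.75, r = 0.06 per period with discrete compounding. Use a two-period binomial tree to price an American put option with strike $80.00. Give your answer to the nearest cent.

$4.94

Risk-neutral probability p = (1 + 0.06 − 0.75)/(1.35 − 0.75) = 0.3100/0.6000 = 0.5167
Terminal stock prices: S_uu = 182.3, S_ud = 101.2, S_dd = 56.25
Terminal payoffs (K − S): max(-102.3, 0) = 0, max(-21.25, 0) = 0, max(23.75, 0) = 23.75
Node u (S = 135): continuation = 1/1.06·[0.5167·0.0000 + 0.4833·0.0000] = 0.0000; exercise value = 0.0000 ≤ continuation, so V_u = 0.0000
Node d (S = 75): continuation = 1/1.06·[0.5167·0.0000 + 0.4833·23.7500] = 10.8294; exercise value = 5.0000 ≤ continuation, so V_d = 10.8294
Node 0 (S = 100): continuation = 1/1.06·[0.5167·0.0000 + 0.4833·10.8294] = 4.9379; exercise value = 0.0000 ≤ continuation, so V_0 = 4.9379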